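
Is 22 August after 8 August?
Yes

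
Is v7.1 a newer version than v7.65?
No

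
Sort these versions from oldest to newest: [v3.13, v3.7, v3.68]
[v3.7, v3.13, v3.68]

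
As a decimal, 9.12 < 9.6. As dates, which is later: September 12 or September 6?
September 12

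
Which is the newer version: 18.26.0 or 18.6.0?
18.26.0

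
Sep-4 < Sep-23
True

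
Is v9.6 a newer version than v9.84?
No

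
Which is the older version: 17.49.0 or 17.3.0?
17.3.0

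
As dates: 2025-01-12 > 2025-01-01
True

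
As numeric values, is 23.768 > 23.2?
True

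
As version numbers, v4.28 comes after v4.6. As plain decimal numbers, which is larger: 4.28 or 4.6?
4.6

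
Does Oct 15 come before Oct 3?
No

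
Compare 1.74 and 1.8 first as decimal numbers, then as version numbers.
As decimals: 1.74 < 1.8. As versions: v1.74 > v1.8 (minor version 74 > 8).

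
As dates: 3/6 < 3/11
True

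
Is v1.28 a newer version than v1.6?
Yes. Version numbers are compared segment by segment as integers, not as decimals: minor version 28 > 6, so v1.28 > v1.6 (even though the decimal 1.28 < 1.6).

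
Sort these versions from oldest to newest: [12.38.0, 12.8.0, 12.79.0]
[12.8.0, 12.38.0, 12.79.0]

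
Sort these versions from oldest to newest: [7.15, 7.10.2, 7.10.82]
[7.10.2, 7.10.82, 7.15]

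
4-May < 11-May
True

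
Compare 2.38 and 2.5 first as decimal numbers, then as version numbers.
As decimals: 2.38 < 2.5. As versions: v2.38 > v2.5 (minor version 38 > 5).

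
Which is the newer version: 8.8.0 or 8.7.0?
8.8.0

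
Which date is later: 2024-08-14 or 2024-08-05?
2024-08-14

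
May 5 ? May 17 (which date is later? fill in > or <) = <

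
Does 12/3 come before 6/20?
No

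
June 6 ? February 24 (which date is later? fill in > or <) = >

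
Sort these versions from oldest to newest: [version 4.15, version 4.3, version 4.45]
[version 4.3, version 4.15, version 4.45]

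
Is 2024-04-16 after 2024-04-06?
Yes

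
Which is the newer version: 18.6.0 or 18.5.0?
18.6.0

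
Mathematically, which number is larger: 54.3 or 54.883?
54.883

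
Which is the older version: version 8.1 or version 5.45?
version 5.45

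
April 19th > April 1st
True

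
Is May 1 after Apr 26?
Yes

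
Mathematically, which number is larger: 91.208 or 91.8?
91.8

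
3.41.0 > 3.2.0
True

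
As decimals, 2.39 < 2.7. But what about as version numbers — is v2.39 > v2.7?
True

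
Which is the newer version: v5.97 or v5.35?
v5.97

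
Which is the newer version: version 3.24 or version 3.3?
version 3.24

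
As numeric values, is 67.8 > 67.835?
False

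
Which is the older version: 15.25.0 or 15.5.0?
15.5.0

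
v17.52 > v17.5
True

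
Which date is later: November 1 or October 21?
November 1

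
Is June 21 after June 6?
Yes. Day 21 comes after day 6 in June — this is a date comparison, not a decimal one (the decimal 6.21 would be smaller than 6.6).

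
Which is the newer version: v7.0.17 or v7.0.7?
v7.0.17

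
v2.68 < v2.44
False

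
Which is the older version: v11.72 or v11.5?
v11.5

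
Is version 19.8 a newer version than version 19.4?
Yes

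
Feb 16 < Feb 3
False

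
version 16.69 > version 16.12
True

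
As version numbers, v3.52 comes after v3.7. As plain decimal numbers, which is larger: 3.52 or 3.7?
3.7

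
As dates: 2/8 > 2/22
False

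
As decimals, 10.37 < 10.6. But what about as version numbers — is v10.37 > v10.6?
True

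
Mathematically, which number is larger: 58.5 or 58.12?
58.5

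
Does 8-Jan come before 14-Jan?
Yes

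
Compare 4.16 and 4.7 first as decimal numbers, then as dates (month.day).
As decimals: 4.16 < 4.7. As dates: 4/16 is later than 4/7 (day 16 > day 7).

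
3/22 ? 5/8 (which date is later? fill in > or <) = <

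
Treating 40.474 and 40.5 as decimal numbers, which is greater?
40.5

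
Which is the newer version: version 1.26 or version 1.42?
version 1.42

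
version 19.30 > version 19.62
False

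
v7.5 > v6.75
True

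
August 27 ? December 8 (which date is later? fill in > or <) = <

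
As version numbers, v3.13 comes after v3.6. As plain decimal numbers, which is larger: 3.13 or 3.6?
3.6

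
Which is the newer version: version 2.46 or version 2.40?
version 2.46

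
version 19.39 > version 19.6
True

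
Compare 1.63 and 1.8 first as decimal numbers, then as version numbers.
As decimals: 1.63 < 1.8. As versions: v1.63 > v1.8 (minor version 63 > 8).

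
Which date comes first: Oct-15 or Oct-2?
Oct-2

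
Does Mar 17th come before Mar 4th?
No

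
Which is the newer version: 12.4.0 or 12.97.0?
12.97.0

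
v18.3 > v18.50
False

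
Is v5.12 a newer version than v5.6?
Yes. Version numbers are compared segment by segment as integers, not as decimals: minor version 12 > 6, so v5.12 > v5.6 (even though the decimal 5.12 < 5.6).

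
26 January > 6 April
False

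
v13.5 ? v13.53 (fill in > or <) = <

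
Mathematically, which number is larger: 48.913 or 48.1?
48.913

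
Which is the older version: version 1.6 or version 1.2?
version 1.2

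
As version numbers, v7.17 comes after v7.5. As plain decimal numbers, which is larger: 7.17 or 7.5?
7.5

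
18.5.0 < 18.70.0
True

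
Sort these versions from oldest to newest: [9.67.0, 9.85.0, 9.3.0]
[9.3.0, 9.67.0, 9.85.0]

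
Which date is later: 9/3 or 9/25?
9/25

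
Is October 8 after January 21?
Yes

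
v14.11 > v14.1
True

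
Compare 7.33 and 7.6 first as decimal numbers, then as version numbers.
As decimals: 7.33 < 7.6. As versions: v7.33 > v7.6 (minor version 33 > 6).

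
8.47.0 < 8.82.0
True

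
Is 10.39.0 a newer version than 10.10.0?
Yes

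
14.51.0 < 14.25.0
False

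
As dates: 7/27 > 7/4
True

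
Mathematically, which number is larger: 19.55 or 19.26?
19.55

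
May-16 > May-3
True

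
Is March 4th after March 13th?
No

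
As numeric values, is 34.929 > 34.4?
True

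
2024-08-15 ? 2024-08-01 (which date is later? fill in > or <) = >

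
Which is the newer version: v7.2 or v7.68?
v7.68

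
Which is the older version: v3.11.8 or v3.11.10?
v3.11.8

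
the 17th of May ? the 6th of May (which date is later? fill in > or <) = >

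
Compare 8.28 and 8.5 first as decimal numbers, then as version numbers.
As decimals: 8.28 < 8.5. As versions: v8.28 > v8.5 (minor version 28 > 5).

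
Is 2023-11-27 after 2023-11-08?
Yes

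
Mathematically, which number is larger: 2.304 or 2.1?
2.304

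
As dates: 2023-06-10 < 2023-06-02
False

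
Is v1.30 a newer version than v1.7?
Yes. Version numbers are compared segment by segment as integers, not as decimals: minor version 30 > 7, so v1.30 > v1.7 (even though the decimal 1.30 < 1.7).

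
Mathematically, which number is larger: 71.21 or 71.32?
71.32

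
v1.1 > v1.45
False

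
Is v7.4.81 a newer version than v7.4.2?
Yes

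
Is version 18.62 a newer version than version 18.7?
Yes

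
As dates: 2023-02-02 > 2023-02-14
False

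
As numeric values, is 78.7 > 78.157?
True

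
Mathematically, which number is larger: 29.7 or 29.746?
29.746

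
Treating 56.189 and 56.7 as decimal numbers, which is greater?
56.7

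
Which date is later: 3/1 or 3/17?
3/17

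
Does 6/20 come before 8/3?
Yes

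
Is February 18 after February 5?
Yes. Day 18 comes after day 5 in February — this is a date comparison, not a decimal one (the decimal 2.18 would be smaller than 2.5).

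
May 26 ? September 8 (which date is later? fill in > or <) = <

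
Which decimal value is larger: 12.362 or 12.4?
12.4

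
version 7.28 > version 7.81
False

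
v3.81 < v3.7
False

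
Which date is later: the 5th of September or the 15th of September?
the 15th of September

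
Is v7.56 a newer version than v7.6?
Yes. Version numbers are compared segment by segment as integers, not as decimals: minor version 56 > 6, so v7.56 > v7.6 (even though the decimal 7.56 < 7.6).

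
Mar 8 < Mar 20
True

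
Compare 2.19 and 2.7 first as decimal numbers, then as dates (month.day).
As decimals: 2.19 < 2.7. As dates: 2/19 is later than 2/7 (day 19 > day 7).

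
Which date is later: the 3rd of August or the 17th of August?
the 17th of August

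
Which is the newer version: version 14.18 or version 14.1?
version 14.18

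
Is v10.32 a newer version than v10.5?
Yes. Version numbers are compared segment by segment as integers, not as decimals: minor version 32 > 5, so v10.32 > v10.5 (even though the decimal 10.32 < 10.5).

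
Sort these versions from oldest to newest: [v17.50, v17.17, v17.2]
[v17.2, v17.17, v17.50]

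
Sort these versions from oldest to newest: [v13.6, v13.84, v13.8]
[v13.6, v13.8, v13.84]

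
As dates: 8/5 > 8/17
False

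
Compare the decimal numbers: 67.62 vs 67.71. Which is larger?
67.71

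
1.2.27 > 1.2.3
True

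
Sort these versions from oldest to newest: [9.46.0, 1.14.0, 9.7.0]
[1.14.0, 9.7.0, 9.46.0]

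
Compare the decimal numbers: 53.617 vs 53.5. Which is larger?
53.617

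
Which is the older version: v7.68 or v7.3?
v7.3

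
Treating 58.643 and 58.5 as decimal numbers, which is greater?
58.643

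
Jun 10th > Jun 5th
True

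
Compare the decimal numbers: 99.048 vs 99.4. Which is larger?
99.4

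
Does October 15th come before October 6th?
No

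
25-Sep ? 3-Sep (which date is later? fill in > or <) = >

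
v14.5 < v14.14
True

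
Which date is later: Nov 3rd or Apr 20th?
Nov 3rd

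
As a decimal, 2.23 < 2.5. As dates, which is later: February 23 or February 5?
February 23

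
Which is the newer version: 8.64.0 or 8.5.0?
8.64.0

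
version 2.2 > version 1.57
True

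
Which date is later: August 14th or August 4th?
August 14th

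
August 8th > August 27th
False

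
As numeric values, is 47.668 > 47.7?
False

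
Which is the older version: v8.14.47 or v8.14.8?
v8.14.8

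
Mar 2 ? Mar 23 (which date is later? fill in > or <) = <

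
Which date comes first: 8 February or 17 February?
8 February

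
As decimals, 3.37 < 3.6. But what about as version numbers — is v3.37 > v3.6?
True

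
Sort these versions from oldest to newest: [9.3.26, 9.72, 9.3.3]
[9.3.3, 9.3.26, 9.72]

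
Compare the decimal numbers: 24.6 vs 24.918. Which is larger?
24.918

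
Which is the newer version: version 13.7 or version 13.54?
version 13.54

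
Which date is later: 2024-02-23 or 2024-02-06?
2024-02-23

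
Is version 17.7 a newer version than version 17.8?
No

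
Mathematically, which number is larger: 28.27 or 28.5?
28.5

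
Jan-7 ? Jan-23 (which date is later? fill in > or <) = <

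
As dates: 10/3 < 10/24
True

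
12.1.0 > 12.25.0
False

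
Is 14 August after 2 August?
Yes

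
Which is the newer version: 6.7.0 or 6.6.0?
6.7.0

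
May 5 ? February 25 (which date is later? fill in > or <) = >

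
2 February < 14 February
True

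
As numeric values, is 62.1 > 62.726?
False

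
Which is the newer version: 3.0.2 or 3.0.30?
3.0.30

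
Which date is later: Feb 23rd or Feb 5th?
Feb 23rd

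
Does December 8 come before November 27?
No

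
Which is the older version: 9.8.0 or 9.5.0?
9.5.0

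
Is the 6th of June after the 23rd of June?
No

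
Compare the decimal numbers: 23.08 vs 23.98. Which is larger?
23.98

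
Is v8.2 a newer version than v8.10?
No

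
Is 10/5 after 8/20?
Yes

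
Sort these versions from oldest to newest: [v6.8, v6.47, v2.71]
[v2.71, v6.8, v6.47]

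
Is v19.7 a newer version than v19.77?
No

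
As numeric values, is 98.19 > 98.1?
True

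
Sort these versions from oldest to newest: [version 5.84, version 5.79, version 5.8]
[version 5.8, version 5.79, version 5.84]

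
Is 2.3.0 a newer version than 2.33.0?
No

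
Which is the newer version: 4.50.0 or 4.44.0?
4.50.0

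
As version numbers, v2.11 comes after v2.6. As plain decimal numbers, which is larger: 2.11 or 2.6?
2.6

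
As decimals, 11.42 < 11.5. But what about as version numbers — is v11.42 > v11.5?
True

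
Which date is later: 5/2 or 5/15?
5/15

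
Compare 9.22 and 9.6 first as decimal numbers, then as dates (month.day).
As decimals: 9.22 < 9.6. As dates: 9/22 is later than 9/6 (day 22 > day 6).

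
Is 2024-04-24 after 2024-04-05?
Yes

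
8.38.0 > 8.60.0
False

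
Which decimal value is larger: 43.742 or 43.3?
43.742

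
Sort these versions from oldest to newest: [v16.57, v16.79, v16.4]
[v16.4, v16.57, v16.79]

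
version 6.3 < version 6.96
True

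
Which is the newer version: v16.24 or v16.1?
v16.24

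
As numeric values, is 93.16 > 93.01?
True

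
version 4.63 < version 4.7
False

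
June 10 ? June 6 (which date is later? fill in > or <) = >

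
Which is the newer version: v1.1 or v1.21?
v1.21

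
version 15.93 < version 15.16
False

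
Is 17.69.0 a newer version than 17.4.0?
Yes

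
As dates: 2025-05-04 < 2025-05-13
True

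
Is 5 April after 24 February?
Yes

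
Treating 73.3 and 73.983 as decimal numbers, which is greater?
73.983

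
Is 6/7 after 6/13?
No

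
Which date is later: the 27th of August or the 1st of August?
the 27th of August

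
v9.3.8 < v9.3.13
True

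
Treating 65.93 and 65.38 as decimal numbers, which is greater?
65.93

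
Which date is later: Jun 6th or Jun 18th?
Jun 18th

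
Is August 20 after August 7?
Yes. Day 20 comes after day 7 in August — this is a date comparison, not a decimal one (the decimal 8.20 would be smaller than 8.7).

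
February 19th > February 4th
True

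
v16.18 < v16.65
True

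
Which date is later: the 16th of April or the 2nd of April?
the 16th of April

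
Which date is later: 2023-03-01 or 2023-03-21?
2023-03-21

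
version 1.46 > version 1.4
True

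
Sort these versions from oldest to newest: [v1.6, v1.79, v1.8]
[v1.6, v1.8, v1.79]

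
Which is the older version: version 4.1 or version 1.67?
version 1.67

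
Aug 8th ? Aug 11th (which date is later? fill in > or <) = <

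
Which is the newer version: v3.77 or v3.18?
v3.77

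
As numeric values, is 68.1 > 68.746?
False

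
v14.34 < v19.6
True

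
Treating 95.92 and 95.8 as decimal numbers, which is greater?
95.92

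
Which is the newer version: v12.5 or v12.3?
v12.5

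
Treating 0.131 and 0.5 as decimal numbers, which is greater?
0.5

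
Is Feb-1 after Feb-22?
No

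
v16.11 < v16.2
False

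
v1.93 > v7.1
False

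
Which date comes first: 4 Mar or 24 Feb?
24 Feb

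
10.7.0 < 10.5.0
False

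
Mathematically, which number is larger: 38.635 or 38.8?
38.8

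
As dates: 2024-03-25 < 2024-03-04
False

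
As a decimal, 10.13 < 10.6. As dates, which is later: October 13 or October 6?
October 13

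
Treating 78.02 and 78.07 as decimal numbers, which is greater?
78.07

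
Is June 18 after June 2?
Yes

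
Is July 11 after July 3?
Yes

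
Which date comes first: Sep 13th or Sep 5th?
Sep 5th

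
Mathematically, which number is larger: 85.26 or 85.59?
85.59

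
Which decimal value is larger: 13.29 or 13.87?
13.87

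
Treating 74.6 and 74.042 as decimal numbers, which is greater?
74.6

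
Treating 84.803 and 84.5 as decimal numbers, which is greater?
84.803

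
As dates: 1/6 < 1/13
True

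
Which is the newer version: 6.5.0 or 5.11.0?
6.5.0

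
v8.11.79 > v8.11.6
True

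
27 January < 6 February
True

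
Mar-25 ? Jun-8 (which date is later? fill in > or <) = <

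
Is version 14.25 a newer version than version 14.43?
No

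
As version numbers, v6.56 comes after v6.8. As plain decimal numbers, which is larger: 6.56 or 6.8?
6.8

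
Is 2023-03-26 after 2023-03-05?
Yes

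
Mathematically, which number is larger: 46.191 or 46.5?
46.5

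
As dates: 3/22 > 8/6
False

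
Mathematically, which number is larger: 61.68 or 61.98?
61.98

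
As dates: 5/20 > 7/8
False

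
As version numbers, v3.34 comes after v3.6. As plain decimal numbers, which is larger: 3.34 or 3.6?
3.6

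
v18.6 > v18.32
False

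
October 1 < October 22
True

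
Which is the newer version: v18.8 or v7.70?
v18.8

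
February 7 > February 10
False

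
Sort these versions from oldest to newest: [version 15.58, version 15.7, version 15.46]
[version 15.7, version 15.46, version 15.58]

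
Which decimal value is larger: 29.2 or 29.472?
29.472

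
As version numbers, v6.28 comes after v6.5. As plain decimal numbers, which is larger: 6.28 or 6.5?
6.5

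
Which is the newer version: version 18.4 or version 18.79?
version 18.79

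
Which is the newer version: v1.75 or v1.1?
v1.75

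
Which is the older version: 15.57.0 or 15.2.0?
15.2.0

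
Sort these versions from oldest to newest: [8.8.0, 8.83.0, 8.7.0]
[8.7.0, 8.8.0, 8.83.0]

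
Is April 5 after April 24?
No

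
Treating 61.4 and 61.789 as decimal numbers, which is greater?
61.789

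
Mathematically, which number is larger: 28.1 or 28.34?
28.34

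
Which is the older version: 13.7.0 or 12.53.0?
12.53.0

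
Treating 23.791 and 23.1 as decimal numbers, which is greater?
23.791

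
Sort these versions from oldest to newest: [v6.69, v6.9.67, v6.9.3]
[v6.9.3, v6.9.67, v6.69]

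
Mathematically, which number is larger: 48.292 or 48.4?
48.4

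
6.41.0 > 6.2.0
True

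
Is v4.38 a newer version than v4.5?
Yes. Version numbers are compared segment by segment as integers, not as decimals: minor version 38 > 5, so v4.38 > v4.5 (even though the decimal 4.38 < 4.5).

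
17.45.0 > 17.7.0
True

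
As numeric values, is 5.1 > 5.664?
False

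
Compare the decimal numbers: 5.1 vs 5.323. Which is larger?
5.323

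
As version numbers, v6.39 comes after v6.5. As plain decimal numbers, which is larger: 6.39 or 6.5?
6.5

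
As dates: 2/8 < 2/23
True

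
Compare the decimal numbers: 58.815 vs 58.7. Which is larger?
58.815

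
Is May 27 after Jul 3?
No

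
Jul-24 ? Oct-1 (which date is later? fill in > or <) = <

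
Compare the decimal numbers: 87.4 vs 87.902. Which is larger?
87.902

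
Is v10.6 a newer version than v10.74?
No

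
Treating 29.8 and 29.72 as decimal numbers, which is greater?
29.8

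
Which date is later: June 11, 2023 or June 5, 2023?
June 11, 2023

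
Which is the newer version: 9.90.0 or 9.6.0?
9.90.0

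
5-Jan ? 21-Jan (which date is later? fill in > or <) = <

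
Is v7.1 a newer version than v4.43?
Yes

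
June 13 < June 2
False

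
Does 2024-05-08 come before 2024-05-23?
Yes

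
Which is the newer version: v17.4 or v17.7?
v17.7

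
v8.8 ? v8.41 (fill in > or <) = <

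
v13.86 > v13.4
True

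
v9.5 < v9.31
True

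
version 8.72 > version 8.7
True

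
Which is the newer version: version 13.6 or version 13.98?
version 13.98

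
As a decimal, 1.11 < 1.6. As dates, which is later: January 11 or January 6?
January 11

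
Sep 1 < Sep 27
True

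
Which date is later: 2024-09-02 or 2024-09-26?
2024-09-26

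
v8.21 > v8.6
True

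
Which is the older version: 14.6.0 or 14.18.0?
14.6.0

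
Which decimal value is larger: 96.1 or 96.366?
96.366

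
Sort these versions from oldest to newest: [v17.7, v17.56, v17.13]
[v17.7, v17.13, v17.56]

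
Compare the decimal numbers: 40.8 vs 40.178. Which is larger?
40.8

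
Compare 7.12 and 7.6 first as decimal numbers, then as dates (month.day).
As decimals: 7.12 < 7.6. As dates: 7/12 is later than 7/6 (day 12 > day 6).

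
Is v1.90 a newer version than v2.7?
No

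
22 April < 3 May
True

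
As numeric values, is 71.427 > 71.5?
False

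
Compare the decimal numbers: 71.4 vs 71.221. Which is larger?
71.4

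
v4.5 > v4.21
False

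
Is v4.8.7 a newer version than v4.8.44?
No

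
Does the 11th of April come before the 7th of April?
No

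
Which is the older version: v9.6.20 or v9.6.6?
v9.6.6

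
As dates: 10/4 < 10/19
True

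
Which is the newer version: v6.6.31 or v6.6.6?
v6.6.31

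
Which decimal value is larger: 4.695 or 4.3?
4.695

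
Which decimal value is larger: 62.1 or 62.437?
62.437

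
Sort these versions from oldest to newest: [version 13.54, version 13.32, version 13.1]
[version 13.1, version 13.32, version 13.54]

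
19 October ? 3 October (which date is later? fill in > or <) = >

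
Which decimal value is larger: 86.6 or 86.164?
86.6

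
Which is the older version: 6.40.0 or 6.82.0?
6.40.0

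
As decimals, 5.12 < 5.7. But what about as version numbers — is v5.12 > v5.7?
True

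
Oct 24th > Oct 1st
True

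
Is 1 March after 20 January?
Yes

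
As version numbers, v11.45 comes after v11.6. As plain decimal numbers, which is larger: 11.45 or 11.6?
11.6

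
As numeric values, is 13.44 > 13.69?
False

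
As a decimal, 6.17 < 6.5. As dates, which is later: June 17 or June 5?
June 17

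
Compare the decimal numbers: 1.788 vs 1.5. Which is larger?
1.788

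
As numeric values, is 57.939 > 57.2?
True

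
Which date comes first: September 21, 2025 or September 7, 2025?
September 7, 2025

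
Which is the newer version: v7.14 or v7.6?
v7.14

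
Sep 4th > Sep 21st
False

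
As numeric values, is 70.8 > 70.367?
True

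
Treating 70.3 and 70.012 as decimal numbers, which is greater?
70.3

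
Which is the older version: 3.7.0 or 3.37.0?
3.7.0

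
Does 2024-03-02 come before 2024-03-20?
Yes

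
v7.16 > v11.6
False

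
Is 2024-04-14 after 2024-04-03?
Yes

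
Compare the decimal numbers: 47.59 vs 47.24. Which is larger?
47.59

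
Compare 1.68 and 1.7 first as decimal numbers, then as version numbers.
As decimals: 1.68 < 1.7. As versions: v1.68 > v1.7 (minor version 68 > 7).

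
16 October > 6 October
True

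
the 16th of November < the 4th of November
False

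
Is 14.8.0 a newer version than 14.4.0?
Yes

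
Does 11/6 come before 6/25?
No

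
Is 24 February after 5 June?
No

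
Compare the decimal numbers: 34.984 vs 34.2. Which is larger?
34.984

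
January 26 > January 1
True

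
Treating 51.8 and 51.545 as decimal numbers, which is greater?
51.8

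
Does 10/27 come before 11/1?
Yes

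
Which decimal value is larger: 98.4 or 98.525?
98.525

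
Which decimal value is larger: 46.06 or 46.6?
46.6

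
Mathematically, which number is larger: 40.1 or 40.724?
40.724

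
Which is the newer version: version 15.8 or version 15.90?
version 15.90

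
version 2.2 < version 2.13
True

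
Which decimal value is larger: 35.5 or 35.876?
35.876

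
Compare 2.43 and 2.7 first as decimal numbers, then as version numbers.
As decimals: 2.43 < 2.7. As versions: v2.43 > v2.7 (minor version 43 > 7).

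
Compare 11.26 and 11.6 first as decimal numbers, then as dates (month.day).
As decimals: 11.26 < 11.6. As dates: 11/26 is later than 11/6 (day 26 > day 6).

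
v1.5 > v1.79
False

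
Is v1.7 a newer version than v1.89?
No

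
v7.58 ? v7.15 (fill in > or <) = >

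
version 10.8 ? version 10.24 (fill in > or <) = <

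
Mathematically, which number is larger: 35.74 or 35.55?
35.74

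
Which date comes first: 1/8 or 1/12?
1/8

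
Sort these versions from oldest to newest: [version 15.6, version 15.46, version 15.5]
[version 15.5, version 15.6, version 15.46]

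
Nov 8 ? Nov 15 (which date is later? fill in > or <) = <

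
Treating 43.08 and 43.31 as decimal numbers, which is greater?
43.31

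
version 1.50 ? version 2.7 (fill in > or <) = <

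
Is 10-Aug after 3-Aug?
Yes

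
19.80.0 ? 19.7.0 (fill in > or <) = >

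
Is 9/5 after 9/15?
No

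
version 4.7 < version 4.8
True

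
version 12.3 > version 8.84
True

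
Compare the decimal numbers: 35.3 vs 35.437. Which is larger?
35.437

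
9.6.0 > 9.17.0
False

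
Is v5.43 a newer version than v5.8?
Yes. Version numbers are compared segment by segment as integers, not as decimals: minor version 43 > 8, so v5.43 > v5.8 (even though the decimal 5.43 < 5.8).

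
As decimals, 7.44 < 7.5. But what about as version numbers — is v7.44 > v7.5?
True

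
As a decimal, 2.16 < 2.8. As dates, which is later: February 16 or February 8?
February 16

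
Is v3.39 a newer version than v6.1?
No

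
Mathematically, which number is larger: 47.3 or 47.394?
47.394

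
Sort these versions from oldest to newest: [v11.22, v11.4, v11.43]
[v11.4, v11.22, v11.43]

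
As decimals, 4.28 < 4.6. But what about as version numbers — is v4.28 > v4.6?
True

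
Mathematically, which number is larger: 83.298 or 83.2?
83.298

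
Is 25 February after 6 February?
Yes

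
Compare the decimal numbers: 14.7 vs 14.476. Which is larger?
14.7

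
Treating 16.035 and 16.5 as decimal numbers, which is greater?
16.5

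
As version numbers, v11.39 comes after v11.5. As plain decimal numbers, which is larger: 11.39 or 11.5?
11.5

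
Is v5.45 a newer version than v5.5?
Yes. Version numbers are compared segment by segment as integers, not as decimals: minor version 45 > 5, so v5.45 > v5.5 (even though the decimal 5.45 < 5.5).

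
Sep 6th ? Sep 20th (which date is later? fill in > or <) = <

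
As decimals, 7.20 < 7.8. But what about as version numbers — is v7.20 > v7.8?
True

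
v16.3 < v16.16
True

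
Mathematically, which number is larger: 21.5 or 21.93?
21.93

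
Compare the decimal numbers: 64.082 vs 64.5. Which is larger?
64.5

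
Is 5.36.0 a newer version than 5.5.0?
Yes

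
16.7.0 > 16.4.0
True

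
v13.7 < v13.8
True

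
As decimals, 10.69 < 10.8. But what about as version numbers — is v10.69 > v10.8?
True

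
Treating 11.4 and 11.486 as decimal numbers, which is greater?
11.486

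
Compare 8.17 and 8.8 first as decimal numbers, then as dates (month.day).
As decimals: 8.17 < 8.8. As dates: 8/17 is later than 8/8 (day 17 > day 8).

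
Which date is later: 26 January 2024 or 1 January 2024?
26 January 2024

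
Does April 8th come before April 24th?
Yes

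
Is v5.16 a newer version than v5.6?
Yes. Version numbers are compared segment by segment as integers, not as decimals: minor version 16 > 6, so v5.16 > v5.6 (even though the decimal 5.16 < 5.6).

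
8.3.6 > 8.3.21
False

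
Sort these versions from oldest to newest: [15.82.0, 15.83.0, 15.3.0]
[15.3.0, 15.82.0, 15.83.0]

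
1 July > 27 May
True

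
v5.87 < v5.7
False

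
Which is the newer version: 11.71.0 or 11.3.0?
11.71.0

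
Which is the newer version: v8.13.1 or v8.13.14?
v8.13.14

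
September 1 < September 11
True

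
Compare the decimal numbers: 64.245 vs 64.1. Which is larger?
64.245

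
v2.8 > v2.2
True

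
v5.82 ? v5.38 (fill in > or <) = >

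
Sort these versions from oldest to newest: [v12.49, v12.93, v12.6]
[v12.6, v12.49, v12.93]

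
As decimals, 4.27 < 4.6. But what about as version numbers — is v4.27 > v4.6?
True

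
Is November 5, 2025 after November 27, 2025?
No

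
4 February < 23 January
False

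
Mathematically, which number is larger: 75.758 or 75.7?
75.758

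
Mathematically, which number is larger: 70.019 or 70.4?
70.4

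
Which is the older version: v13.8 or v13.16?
v13.8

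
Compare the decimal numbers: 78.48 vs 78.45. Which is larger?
78.48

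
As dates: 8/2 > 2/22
True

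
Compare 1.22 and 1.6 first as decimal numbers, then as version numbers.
As decimals: 1.22 < 1.6. As versions: v1.22 > v1.6 (minor version 22 > 6).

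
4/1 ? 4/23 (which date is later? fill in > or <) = <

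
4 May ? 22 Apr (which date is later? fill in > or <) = >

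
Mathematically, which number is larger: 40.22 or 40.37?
40.37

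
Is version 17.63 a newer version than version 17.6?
Yes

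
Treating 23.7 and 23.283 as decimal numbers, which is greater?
23.7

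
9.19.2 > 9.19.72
False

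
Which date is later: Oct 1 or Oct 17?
Oct 17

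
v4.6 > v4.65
False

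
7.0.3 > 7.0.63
False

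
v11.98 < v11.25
False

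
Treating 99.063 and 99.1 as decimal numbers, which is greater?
99.1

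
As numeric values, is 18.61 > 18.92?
False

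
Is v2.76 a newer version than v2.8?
Yes. Version numbers are compared segment by segment as integers, not as decimals: minor version 76 > 8, so v2.76 > v2.8 (even though the decimal 2.76 < 2.8).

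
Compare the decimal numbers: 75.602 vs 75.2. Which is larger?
75.602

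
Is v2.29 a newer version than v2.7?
Yes. Version numbers are compared segment by segment as integers, not as decimals: minor version 29 > 7, so v2.29 > v2.7 (even though the decimal 2.29 < 2.7).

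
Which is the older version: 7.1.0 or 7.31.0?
7.1.0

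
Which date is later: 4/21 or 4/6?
4/21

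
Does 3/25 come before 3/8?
No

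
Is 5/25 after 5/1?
Yes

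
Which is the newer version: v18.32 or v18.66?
v18.66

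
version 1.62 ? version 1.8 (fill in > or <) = >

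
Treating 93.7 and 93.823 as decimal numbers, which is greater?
93.823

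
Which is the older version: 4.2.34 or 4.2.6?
4.2.6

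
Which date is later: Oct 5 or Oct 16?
Oct 16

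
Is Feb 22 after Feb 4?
Yes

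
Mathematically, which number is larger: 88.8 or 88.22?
88.8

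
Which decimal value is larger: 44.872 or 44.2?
44.872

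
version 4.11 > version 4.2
True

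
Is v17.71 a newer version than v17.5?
Yes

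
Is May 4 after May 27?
No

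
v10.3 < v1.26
False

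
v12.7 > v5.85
True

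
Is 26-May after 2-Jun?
No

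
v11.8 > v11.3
True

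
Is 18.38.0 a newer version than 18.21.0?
Yes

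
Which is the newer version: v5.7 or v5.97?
v5.97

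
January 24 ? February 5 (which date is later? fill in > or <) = <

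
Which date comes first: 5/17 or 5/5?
5/5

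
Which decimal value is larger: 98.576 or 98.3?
98.576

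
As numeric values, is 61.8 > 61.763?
True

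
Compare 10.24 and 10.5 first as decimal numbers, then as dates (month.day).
As decimals: 10.24 < 10.5. As dates: 10/24 is later than 10/5 (day 24 > day 5).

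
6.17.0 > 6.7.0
True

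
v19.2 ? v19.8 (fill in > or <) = <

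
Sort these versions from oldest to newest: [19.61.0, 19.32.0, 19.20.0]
[19.20.0, 19.32.0, 19.61.0]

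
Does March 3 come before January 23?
No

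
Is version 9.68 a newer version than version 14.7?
No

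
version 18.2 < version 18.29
True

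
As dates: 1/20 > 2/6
False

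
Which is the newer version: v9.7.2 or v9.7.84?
v9.7.84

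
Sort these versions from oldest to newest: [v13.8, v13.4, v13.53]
[v13.4, v13.8, v13.53]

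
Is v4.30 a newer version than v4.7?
Yes. Version numbers are compared segment by segment as integers, not as decimals: minor version 30 > 7, so v4.30 > v4.7 (even though the decimal 4.30 < 4.7).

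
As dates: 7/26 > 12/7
False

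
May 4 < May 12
True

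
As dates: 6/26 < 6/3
False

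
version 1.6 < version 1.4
False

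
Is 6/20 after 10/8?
No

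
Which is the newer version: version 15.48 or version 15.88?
version 15.88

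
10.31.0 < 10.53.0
True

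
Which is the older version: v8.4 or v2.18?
v2.18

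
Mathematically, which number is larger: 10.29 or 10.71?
10.71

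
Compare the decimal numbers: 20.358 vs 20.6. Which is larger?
20.6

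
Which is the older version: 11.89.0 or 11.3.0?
11.3.0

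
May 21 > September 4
False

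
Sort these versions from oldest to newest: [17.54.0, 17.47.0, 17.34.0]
[17.34.0, 17.47.0, 17.54.0]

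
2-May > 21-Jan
True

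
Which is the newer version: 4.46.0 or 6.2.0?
6.2.0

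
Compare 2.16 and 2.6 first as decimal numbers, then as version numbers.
As decimals: 2.16 < 2.6. As versions: v2.16 > v2.6 (minor version 16 > 6).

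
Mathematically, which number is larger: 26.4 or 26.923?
26.923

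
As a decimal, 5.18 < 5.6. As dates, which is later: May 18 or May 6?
May 18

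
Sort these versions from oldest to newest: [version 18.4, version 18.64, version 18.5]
[version 18.4, version 18.5, version 18.64]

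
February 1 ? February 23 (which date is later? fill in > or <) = <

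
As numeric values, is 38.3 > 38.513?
False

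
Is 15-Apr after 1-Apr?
Yes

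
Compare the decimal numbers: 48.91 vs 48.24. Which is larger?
48.91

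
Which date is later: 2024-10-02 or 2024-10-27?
2024-10-27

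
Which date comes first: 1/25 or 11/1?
1/25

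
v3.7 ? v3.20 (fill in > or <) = <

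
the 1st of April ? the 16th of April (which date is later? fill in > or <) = <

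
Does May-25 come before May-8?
No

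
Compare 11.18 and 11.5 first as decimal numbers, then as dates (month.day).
As decimals: 11.18 < 11.5. As dates: 11/18 is later than 11/5 (day 18 > day 5).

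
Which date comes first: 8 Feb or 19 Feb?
8 Feb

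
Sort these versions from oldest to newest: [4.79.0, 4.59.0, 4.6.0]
[4.6.0, 4.59.0, 4.79.0]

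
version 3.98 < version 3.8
False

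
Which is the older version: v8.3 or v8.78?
v8.3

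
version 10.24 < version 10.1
False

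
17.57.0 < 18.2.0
True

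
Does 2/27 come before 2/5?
No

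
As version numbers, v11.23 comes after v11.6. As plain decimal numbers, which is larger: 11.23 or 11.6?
11.6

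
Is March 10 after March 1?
Yes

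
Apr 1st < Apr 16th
True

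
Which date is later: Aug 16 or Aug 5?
Aug 16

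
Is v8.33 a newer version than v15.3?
No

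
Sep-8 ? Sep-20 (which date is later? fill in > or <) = <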